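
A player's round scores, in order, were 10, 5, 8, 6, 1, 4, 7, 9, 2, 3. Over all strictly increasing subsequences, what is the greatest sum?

Let S[i] be the best sum of a strictly increasing subsequence ending at i:
i:      1  2  3  4  5  6  7  8  9 10
a[i]:  10  5  8  6  1  4  7  9  2  3
S:     10  5 13 11  1  5 18 27  3  6
Maximum is 27 (e.g. 5 + 6 + 7 + 9).

27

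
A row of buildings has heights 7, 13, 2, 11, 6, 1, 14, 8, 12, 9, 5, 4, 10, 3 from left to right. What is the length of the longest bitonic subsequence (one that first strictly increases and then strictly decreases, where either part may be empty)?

8

inc[i] = longest strictly increasing subsequence ending at i; dec[i] = longest strictly decreasing subsequence starting at i:
i:      1  2  3  4  5  6  7  8  9 10 11 12 13 14
a[i]:   7 13  2 11  6  1 14  8 12  9  5  4 10  3
inc:    1  2  1  2  2  1  3  3  4  4  2  2  5  2
dec:    5  6  2  5  4  1  6  4  5  4  3  2  2  1
Best peak at i=7 (value 14): inc=3, dec=6, length 3+6−1 = 8.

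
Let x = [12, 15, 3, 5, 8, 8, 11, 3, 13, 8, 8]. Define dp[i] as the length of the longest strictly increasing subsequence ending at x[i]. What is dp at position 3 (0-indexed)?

2

dp[i] = 1 + max{dp[j] : j<i, x[j]<x[i]} (or 1 if no such j):
i:      0  1  2  3  4  5  6  7  8  9 10
x[i]:  12 15  3  5  8  8 11  3 13  8  8
dp:     1  2  1  2  3  3  4  1  5  3  3
At index 3 the value is 2.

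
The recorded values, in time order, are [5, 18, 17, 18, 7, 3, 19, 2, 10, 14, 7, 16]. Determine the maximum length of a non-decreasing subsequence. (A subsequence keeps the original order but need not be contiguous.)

Let dp[i] be the length of the longest such subsequence ending at index i:
i:      1  2  3  4  5  6  7  8  9 10 11 12
a[i]:   5 18 17 18  7  3 19  2 10 14  7 16
dp:     1  2  2  3  2  1  4  1  3  4  3  5
Maximum dp value is 5.

5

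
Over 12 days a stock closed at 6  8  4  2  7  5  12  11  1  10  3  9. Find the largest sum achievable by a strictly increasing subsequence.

26

Let S[i] be the best sum of a strictly increasing subsequence ending at i:
i:      1  2  3  4  5  6  7  8  9 10 11 12
a[i]:   6  8  4  2  7  5 12 11  1 10  3  9
S:      6 14  4  2 13  9 26 25  1 24  5 23
Maximum is 26 (e.g. 6 + 8 + 12).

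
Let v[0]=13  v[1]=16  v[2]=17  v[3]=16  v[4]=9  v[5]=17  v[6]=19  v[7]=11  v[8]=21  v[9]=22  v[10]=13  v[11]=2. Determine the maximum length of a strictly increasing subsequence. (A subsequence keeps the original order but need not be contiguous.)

Let dp[i] be the length of the longest such subsequence ending at index i:
i:      0  1  2  3  4  5  6  7  8  9 10 11
v[i]:  13 16 17 16  9 17 19 11 21 22 13  2
dp:     1  2  3  2  1  3  4  2  5  6  3  1
Maximum dp value is 6.

6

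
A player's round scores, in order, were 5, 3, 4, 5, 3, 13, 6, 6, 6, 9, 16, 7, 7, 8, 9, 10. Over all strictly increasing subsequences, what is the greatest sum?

Let S[i] be the best sum of a strictly increasing subsequence ending at i:
i:      1  2  3  4  5  6  7  8  9 10 11 12 13 14 15 16
a[i]:   5  3  4  5  3 13  6  6  6  9 16  7  7  8  9 10
S:      5  3  7 12  3 25 18 18 18 27 43 25 25 33 42 52
Maximum is 52 (e.g. 3 + 4 + 5 + 6 + 7 + 8 + 9 + 10).

52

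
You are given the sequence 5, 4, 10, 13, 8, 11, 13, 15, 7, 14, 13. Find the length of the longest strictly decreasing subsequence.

Negate each value so 'decreasing' becomes 'increasing', then run patience tails on the negated sequence:
-5 → extends → [-5]
-4 → extends → [-5, -4]
-10 → replaces -5 → [-10, -4]
-13 → replaces -10 → [-13, -4]
-8 → replaces -4 → [-13, -8]
-11 → replaces -8 → [-13, -11]
-13 → already a tail → [-13, -11]
-15 → replaces -13 → [-15, -11]
-7 → extends → [-15, -11, -7]
-14 → replaces -11 → [-15, -14, -7]
-13 → replaces -7 → [-15, -14, -13]
Three tails, so the longest strictly decreasing subsequence of the original has length 3.

3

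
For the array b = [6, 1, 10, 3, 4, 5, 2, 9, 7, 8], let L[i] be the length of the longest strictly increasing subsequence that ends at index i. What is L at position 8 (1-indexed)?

dp[i] = 1 + max{dp[j] : j<i, b[j]<b[i]} (or 1 if no such j):
i:      1  2  3  4  5  6  7  8  9 10
b[i]:   6  1 10  3  4  5  2  9  7  8
dp:     1  1  2  2  3  4  2  5  5  6
At index 8 the value is 5.

5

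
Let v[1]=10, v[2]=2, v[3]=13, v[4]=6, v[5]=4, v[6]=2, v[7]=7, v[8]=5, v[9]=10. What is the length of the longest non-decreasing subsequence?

Let dp[i] be the length of the longest such subsequence ending at index i:
i:      1  2  3  4  5  6  7  8  9
v[i]:  10  2 13  6  4  2  7  5 10
dp:     1  1  2  2  2  2  3  3  4
Maximum dp value is 4.

4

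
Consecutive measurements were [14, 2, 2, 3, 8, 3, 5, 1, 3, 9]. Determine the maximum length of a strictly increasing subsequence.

4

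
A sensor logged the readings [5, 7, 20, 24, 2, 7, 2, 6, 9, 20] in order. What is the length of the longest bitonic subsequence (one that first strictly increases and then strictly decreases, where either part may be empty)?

6

inc[i] = longest strictly increasing subsequence ending at i; dec[i] = longest strictly decreasing subsequence starting at i:
i:      1  2  3  4  5  6  7  8  9 10
a[i]:   5  7 20 24  2  7  2  6  9 20
inc:    1  2  3  4  1  2  1  2  3  4
dec:    2  2  3  3  1  2  1  1  1  1
Best peak at i=4 (value 24): inc=4, dec=3, length 4+3−1 = 6.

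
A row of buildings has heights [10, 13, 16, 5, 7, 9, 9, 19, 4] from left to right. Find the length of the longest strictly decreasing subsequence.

Negate each value so 'decreasing' becomes 'increasing', then run patience tails on the negated sequence:
-10 → extends → [-10]
-13 → replaces -10 → [-13]
-16 → replaces -13 → [-16]
-5 → extends → [-16, -5]
-7 → replaces -5 → [-16, -7]
-9 → replaces -7 → [-16, -9]
-9 → already a tail → [-16, -9]
-19 → replaces -16 → [-19, -9]
-4 → extends → [-19, -9, -4]
Three tails, so the longest strictly decreasing subsequence of the original has length 3.

3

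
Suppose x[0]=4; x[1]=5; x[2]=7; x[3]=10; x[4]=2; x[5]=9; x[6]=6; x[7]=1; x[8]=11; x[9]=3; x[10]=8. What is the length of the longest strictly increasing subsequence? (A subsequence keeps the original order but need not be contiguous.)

5

Track the smallest tail for each achievable length (strict):
4 → extends → [4]
5 → extends → [4, 5]
7 → extends → [4, 5, 7]
10 → extends → [4, 5, 7, 10]
2 → replaces 4 → [2, 5, 7, 10]
9 → replaces 10 → [2, 5, 7, 9]
6 → replaces 7 → [2, 5, 6, 9]
1 → replaces 2 → [1, 5, 6, 9]
11 → extends → [1, 5, 6, 9, 11]
3 → replaces 5 → [1, 3, 6, 9, 11]
8 → replaces 9 → [1, 3, 6, 8, 11]
Five tails, so the longest strictly increasing subsequence has length 5 (e.g. 4, 5, 7, 10, 11).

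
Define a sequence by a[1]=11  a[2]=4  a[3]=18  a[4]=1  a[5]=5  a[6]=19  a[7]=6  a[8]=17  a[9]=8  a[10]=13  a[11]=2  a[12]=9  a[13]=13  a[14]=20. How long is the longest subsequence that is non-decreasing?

7

Track the smallest tail for each achievable length (allowing ties):
11 → extends → [11]
4 → replaces 11 → [4]
18 → extends → [4, 18]
1 → replaces 4 → [1, 18]
5 → replaces 18 → [1, 5]
19 → extends → [1, 5, 19]
6 → replaces 19 → [1, 5, 6]
17 → extends → [1, 5, 6, 17]
8 → replaces 17 → [1, 5, 6, 8]
13 → extends → [1, 5, 6, 8, 13]
2 → replaces 5 → [1, 2, 6, 8, 13]
9 → replaces 13 → [1, 2, 6, 8, 9]
13 → extends → [1, 2, 6, 8, 9, 13]
20 → extends → [1, 2, 6, 8, 9, 13, 20]
Seven tails, so the longest non-decreasing subsequence has length 7 (e.g. 4, 5, 6, 8, 13, 13, 20).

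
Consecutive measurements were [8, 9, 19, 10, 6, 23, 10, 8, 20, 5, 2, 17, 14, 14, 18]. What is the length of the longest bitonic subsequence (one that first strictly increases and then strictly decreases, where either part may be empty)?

8

inc[i] = longest strictly increasing subsequence ending at i; dec[i] = longest strictly decreasing subsequence starting at i:
i:      1  2  3  4  5  6  7  8  9 10 11 12 13 14 15
a[i]:   8  9 19 10  6 23 10  8 20  5  2 17 14 14 18
inc:    1  2  3  3  1  4  3  2  4  1  1  4  4  4  5
dec:    4  4  5  4  3  5  4  3  3  2  1  2  1  1  1
Best peak at i=6 (value 23): inc=4, dec=5, length 4+5−1 = 8.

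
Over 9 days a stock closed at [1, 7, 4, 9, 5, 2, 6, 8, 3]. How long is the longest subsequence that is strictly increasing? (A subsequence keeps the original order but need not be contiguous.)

Track the smallest tail for each achievable length (strict):
1 → extends → [1]
7 → extends → [1, 7]
4 → replaces 7 → [1, 4]
9 → extends → [1, 4, 9]
5 → replaces 9 → [1, 4, 5]
2 → replaces 4 → [1, 2, 5]
6 → extends → [1, 2, 5, 6]
8 → extends → [1, 2, 5, 6, 8]
3 → replaces 5 → [1, 2, 3, 6, 8]
Five tails, so the longest strictly increasing subsequence has length 5 (e.g. 1, 4, 5, 6, 8).

5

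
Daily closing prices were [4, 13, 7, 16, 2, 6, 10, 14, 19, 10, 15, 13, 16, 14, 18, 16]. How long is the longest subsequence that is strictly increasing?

Let dp[i] be the length of the longest such subsequence ending at index i:
i:      1  2  3  4  5  6  7  8  9 10 11 12 13 14 15 16
a[i]:   4 13  7 16  2  6 10 14 19 10 15 13 16 14 18 16
dp:     1  2  2  3  1  2  3  4  5  3  5  4  6  5  7  6
Maximum dp value is 7.

7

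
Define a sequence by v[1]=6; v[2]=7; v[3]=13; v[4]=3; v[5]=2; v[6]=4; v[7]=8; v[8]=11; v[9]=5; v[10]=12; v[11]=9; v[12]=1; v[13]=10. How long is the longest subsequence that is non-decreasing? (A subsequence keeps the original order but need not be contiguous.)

5

Track the smallest tail for each achievable length (allowing ties):
6 → extends → [6]
7 → extends → [6, 7]
13 → extends → [6, 7, 13]
3 → replaces 6 → [3, 7, 13]
2 → replaces 3 → [2, 7, 13]
4 → replaces 7 → [2, 4, 13]
8 → replaces 13 → [2, 4, 8]
11 → extends → [2, 4, 8, 11]
5 → replaces 8 → [2, 4, 5, 11]
12 → extends → [2, 4, 5, 11, 12]
9 → replaces 11 → [2, 4, 5, 9, 12]
1 → replaces 2 → [1, 4, 5, 9, 12]
10 → replaces 12 → [1, 4, 5, 9, 10]
Five tails, so the longest non-decreasing subsequence has length 5 (e.g. 6, 7, 8, 11, 12).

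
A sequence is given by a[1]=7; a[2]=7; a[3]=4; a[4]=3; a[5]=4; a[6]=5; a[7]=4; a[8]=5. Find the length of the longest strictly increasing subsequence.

Track the smallest tail for each achievable length (strict):
7 → extends → [7]
7 → already a tail → [7]
4 → replaces 7 → [4]
3 → replaces 4 → [3]
4 → extends → [3, 4]
5 → extends → [3, 4, 5]
4 → already a tail → [3, 4, 5]
5 → already a tail → [3, 4, 5]
Three tails, so the longest strictly increasing subsequence has length 3 (e.g. 3, 4, 5).

3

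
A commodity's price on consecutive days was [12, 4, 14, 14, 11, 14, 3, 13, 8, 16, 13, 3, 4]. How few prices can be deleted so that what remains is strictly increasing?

9

Fewest deletions = n − (longest strictly increasing subsequence).
Patience tails:
12 → extends → [12]
4 → replaces 12 → [4]
14 → extends → [4, 14]
14 → already a tail → [4, 14]
11 → replaces 14 → [4, 11]
14 → extends → [4, 11, 14]
3 → replaces 4 → [3, 11, 14]
13 → replaces 14 → [3, 11, 13]
8 → replaces 11 → [3, 8, 13]
16 → extends → [3, 8, 13, 16]
13 → already a tail → [3, 8, 13, 16]
3 → already a tail → [3, 8, 13, 16]
4 → replaces 8 → [3, 4, 13, 16]
Longest strictly increasing subsequence has length 4, so deletions = 13 − 4 = 9.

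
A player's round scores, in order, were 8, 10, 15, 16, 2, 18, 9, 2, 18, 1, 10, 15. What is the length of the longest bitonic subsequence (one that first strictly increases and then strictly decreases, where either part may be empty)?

inc[i] = longest strictly increasing subsequence ending at i; dec[i] = longest strictly decreasing subsequence starting at i:
i:      1  2  3  4  5  6  7  8  9 10 11 12
a[i]:   8 10 15 16  2 18  9  2 18  1 10 15
inc:    1  2  3  4  1  5  2  1  5  1  3  4
dec:    3  4  4  4  2  4  3  2  2  1  1  1
Best peak at i=6 (value 18): inc=5, dec=4, length 5+4−1 = 8.

8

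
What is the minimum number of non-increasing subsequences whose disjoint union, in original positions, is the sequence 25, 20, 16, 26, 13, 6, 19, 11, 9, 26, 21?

3

Place each on the leftmost legal pile:
25 → new pile 1 (tops now [25])
20 → pile 1 (tops now [20])
16 → pile 1 (tops now [16])
26 → new pile 2 (tops now [16, 26])
13 → pile 1 (tops now [13, 26])
6 → pile 1 (tops now [6, 26])
19 → pile 2 (tops now [6, 19])
11 → pile 2 (tops now [6, 11])
9 → pile 2 (tops now [6, 9])
26 → new pile 3 (tops now [6, 9, 26])
21 → pile 3 (tops now [6, 9, 21])
Three piles.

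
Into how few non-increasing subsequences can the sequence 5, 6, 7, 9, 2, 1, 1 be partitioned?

4

Place each on the leftmost legal pile:
5 → new pile 1 (tops now [5])
6 → new pile 2 (tops now [5, 6])
7 → new pile 3 (tops now [5, 6, 7])
9 → new pile 4 (tops now [5, 6, 7, 9])
2 → pile 1 (tops now [2, 6, 7, 9])
1 → pile 1 (tops now [1, 6, 7, 9])
1 → pile 1 (tops now [1, 6, 7, 9])
Four piles.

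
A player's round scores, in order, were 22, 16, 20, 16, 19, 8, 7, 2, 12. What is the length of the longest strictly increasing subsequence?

2

Track the smallest tail for each achievable length (strict):
22 → extends → [22]
16 → replaces 22 → [16]
20 → extends → [16, 20]
16 → already a tail → [16, 20]
19 → replaces 20 → [16, 19]
8 → replaces 16 → [8, 19]
7 → replaces 8 → [7, 19]
2 → replaces 7 → [2, 19]
12 → replaces 19 → [2, 12]
Two tails, so the longest strictly increasing subsequence has length 2 (e.g. 16, 20).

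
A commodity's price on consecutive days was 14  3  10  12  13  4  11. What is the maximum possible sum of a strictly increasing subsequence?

Let S[i] be the best sum of a strictly increasing subsequence ending at i:
i:      1  2  3  4  5  6  7
a[i]:  14  3 10 12 13  4 11
S:     14  3 13 25 38  7 24
Maximum is 38 (e.g. 3 + 10 + 12 + 13).

38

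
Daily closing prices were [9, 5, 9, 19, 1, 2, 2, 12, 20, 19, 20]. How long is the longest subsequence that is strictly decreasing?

3

Negate each value so 'decreasing' becomes 'increasing', then run patience tails on the negated sequence:
-9 → extends → [-9]
-5 → extends → [-9, -5]
-9 → already a tail → [-9, -5]
-19 → replaces -9 → [-19, -5]
-1 → extends → [-19, -5, -1]
-2 → replaces -1 → [-19, -5, -2]
-2 → already a tail → [-19, -5, -2]
-12 → replaces -5 → [-19, -12, -2]
-20 → replaces -19 → [-20, -12, -2]
-19 → replaces -12 → [-20, -19, -2]
-20 → already a tail → [-20, -19, -2]
Three tails, so the longest strictly decreasing subsequence of the original has length 3.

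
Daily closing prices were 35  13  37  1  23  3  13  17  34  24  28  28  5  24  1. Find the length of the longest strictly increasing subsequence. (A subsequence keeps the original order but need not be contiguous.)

6

Track the smallest tail for each achievable length (strict):
35 → extends → [35]
13 → replaces 35 → [13]
37 → extends → [13, 37]
1 → replaces 13 → [1, 37]
23 → replaces 37 → [1, 23]
3 → replaces 23 → [1, 3]
13 → extends → [1, 3, 13]
17 → extends → [1, 3, 13, 17]
34 → extends → [1, 3, 13, 17, 34]
24 → replaces 34 → [1, 3, 13, 17, 24]
28 → extends → [1, 3, 13, 17, 24, 28]
28 → already a tail → [1, 3, 13, 17, 24, 28]
5 → replaces 13 → [1, 3, 5, 17, 24, 28]
24 → already a tail → [1, 3, 5, 17, 24, 28]
1 → already a tail → [1, 3, 5, 17, 24, 28]
Six tails, so the longest strictly increasing subsequence has length 6 (e.g. 1, 3, 13, 17, 24, 28).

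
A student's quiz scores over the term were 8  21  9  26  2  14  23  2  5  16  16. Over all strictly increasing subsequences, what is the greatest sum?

Let S[i] be the best sum of a strictly increasing subsequence ending at i:
i:      1  2  3  4  5  6  7  8  9 10 11
a[i]:   8 21  9 26  2 14 23  2  5 16 16
S:      8 29 17 55  2 31 54  2  7 47 47
Maximum is 55 (e.g. 8 + 21 + 26).

55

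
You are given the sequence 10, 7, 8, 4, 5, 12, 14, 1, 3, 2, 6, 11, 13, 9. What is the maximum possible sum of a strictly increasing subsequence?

Let S[i] be the best sum of a strictly increasing subsequence ending at i:
i:      1  2  3  4  5  6  7  8  9 10 11 12 13 14
a[i]:  10  7  8  4  5 12 14  1  3  2  6 11 13  9
S:     10  7 15  4  9 27 41  1  4  3 15 26 40 24
Maximum is 41 (e.g. 7 + 8 + 12 + 14).

41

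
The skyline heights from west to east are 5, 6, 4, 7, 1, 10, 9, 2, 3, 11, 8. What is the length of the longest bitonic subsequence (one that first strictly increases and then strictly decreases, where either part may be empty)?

inc[i] = longest strictly increasing subsequence ending at i; dec[i] = longest strictly decreasing subsequence starting at i:
i:      1  2  3  4  5  6  7  8  9 10 11
a[i]:   5  6  4  7  1 10  9  2  3 11  8
inc:    1  2  1  3  1  4  4  2  3  5  4
dec:    3  3  2  2  1  3  2  1  1  2  1
Best peak at i=6 (value 10): inc=4, dec=3, length 4+3−1 = 6.

6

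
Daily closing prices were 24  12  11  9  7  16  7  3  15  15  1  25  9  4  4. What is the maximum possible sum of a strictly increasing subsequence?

Let S[i] be the best sum of a strictly increasing subsequence ending at i:
i:      1  2  3  4  5  6  7  8  9 10 11 12 13 14 15
a[i]:  24 12 11  9  7 16  7  3 15 15  1 25  9  4  4
S:     24 12 11  9  7 28  7  3 27 27  1 53 16  7  7
Maximum is 53 (e.g. 12 + 16 + 25).

53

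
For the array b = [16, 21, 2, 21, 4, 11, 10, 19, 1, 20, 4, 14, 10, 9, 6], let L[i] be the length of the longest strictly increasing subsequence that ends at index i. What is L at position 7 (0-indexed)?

4

dp[i] = 1 + max{dp[j] : j<i, b[j]<b[i]} (or 1 if no such j):
i:      0  1  2  3  4  5  6  7  8  9 10 11 12 13 14
b[i]:  16 21  2 21  4 11 10 19  1 20  4 14 10  9  6
dp:     1  2  1  2  2  3  3  4  1  5  2  4  3  3  3
At index 7 the value is 4.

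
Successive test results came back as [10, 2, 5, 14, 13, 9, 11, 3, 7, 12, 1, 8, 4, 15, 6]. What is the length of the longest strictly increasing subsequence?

Let dp[i] be the length of the longest such subsequence ending at index i:
i:      1  2  3  4  5  6  7  8  9 10 11 12 13 14 15
a[i]:  10  2  5 14 13  9 11  3  7 12  1  8  4 15  6
dp:     1  1  2  3  3  3  4  2  3  5  1  4  3  6  4
Maximum dp value is 6.

6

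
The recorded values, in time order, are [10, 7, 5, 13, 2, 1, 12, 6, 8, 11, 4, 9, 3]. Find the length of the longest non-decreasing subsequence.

Let dp[i] be the length of the longest such subsequence ending at index i:
i:      1  2  3  4  5  6  7  8  9 10 11 12 13
a[i]:  10  7  5 13  2  1 12  6  8 11  4  9  3
dp:     1  1  1  2  1  1  2  2  3  4  2  4  2
Maximum dp value is 4.

4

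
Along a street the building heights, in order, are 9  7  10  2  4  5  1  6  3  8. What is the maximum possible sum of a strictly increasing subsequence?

25

Let S[i] be the best sum of a strictly increasing subsequence ending at i:
i:      1  2  3  4  5  6  7  8  9 10
a[i]:   9  7 10  2  4  5  1  6  3  8
S:      9  7 19  2  6 11  1 17  5 25
Maximum is 25 (e.g. 2 + 4 + 5 + 6 + 8).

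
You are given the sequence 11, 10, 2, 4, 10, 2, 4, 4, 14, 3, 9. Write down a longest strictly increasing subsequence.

2, 4, 10, 14

Patience tails give the LIS length; then backtrack through the dp parents:
11 → extends → [11]
10 → replaces 11 → [10]
2 → replaces 10 → [2]
4 → extends → [2, 4]
10 → extends → [2, 4, 10]
2 → already a tail → [2, 4, 10]
4 → already a tail → [2, 4, 10]
4 → already a tail → [2, 4, 10]
14 → extends → [2, 4, 10, 14]
3 → replaces 4 → [2, 3, 10, 14]
9 → replaces 10 → [2, 3, 9, 14]
Length 4; one witness is 2, 4, 10, 14.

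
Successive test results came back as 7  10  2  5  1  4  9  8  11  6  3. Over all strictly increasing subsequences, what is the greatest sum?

Let S[i] be the best sum of a strictly increasing subsequence ending at i:
i:      1  2  3  4  5  6  7  8  9 10 11
a[i]:   7 10  2  5  1  4  9  8 11  6  3
S:      7 17  2  7  1  6 16 15 28 13  5
Maximum is 28 (e.g. 7 + 10 + 11).

28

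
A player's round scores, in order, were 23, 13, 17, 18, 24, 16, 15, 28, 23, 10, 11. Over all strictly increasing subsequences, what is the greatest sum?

Let S[i] be the best sum of a strictly increasing subsequence ending at i:
i:       1   2   3   4   5   6   7   8   9  10  11
a[i]:   23  13  17  18  24  16  15  28  23  10  11
S:      23  13  30  48  72  29  28 100  71  10  21
Maximum is 100 (e.g. 13 + 17 + 18 + 24 + 28).

100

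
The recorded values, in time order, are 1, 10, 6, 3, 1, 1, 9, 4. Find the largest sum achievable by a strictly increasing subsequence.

Let S[i] be the best sum of a strictly increasing subsequence ending at i:
i:      1  2  3  4  5  6  7  8
a[i]:   1 10  6  3  1  1  9  4
S:      1 11  7  4  1  1 16  8
Maximum is 16 (e.g. 1 + 6 + 9).

16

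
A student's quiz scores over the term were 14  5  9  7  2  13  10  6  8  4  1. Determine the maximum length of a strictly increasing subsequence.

Let dp[i] be the length of the longest such subsequence ending at index i:
i:      1  2  3  4  5  6  7  8  9 10 11
a[i]:  14  5  9  7  2 13 10  6  8  4  1
dp:     1  1  2  2  1  3  3  2  3  2  1
Maximum dp value is 3.

3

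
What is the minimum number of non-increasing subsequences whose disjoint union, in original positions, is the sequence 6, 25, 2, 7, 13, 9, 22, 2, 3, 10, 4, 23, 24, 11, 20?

Place each on the leftmost legal pile:
6 → new pile 1 (tops now [6])
25 → new pile 2 (tops now [6, 25])
2 → pile 1 (tops now [2, 25])
7 → pile 2 (tops now [2, 7])
13 → new pile 3 (tops now [2, 7, 13])
9 → pile 3 (tops now [2, 7, 9])
22 → new pile 4 (tops now [2, 7, 9, 22])
2 → pile 1 (tops now [2, 7, 9, 22])
3 → pile 2 (tops now [2, 3, 9, 22])
10 → pile 4 (tops now [2, 3, 9, 10])
4 → pile 3 (tops now [2, 3, 4, 10])
23 → new pile 5 (tops now [2, 3, 4, 10, 23])
24 → new pile 6 (tops now [2, 3, 4, 10, 23, 24])
11 → pile 5 (tops now [2, 3, 4, 10, 11, 24])
20 → pile 6 (tops now [2, 3, 4, 10, 11, 20])
Six piles.

6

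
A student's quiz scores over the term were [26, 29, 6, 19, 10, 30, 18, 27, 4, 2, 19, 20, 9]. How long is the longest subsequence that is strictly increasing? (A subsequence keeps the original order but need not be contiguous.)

5

Track the smallest tail for each achievable length (strict):
26 → extends → [26]
29 → extends → [26, 29]
6 → replaces 26 → [6, 29]
19 → replaces 29 → [6, 19]
10 → replaces 19 → [6, 10]
30 → extends → [6, 10, 30]
18 → replaces 30 → [6, 10, 18]
27 → extends → [6, 10, 18, 27]
4 → replaces 6 → [4, 10, 18, 27]
2 → replaces 4 → [2, 10, 18, 27]
19 → replaces 27 → [2, 10, 18, 19]
20 → extends → [2, 10, 18, 19, 20]
9 → replaces 10 → [2, 9, 18, 19, 20]
Five tails, so the longest strictly increasing subsequence has length 5 (e.g. 6, 10, 18, 19, 20).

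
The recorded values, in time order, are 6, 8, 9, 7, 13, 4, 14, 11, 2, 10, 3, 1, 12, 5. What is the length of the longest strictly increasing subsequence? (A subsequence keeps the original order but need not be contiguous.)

5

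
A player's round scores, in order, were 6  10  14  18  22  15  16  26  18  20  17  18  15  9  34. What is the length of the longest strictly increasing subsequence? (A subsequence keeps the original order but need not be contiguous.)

8

Let dp[i] be the length of the longest such subsequence ending at index i:
i:      1  2  3  4  5  6  7  8  9 10 11 12 13 14 15
a[i]:   6 10 14 18 22 15 16 26 18 20 17 18 15  9 34
dp:     1  2  3  4  5  4  5  6  6  7  6  7  4  2  8
Maximum dp value is 8.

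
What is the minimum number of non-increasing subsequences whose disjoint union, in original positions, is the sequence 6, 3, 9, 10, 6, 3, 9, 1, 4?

Place each on the leftmost legal pile:
6 → new pile 1 (tops now [6])
3 → pile 1 (tops now [3])
9 → new pile 2 (tops now [3, 9])
10 → new pile 3 (tops now [3, 9, 10])
6 → pile 2 (tops now [3, 6, 10])
3 → pile 1 (tops now [3, 6, 10])
9 → pile 3 (tops now [3, 6, 9])
1 → pile 1 (tops now [1, 6, 9])
4 → pile 2 (tops now [1, 4, 9])
Three piles.

3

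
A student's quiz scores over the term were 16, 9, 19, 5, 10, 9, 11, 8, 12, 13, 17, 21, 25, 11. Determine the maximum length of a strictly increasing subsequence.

8

Track the smallest tail for each achievable length (strict):
16 → extends → [16]
9 → replaces 16 → [9]
19 → extends → [9, 19]
5 → replaces 9 → [5, 19]
10 → replaces 19 → [5, 10]
9 → replaces 10 → [5, 9]
11 → extends → [5, 9, 11]
8 → replaces 9 → [5, 8, 11]
12 → extends → [5, 8, 11, 12]
13 → extends → [5, 8, 11, 12, 13]
17 → extends → [5, 8, 11, 12, 13, 17]
21 → extends → [5, 8, 11, 12, 13, 17, 21]
25 → extends → [5, 8, 11, 12, 13, 17, 21, 25]
11 → already a tail → [5, 8, 11, 12, 13, 17, 21, 25]
Eight tails, so the longest strictly increasing subsequence has length 8 (e.g. 9, 10, 11, 12, 13, 17, 21, 25).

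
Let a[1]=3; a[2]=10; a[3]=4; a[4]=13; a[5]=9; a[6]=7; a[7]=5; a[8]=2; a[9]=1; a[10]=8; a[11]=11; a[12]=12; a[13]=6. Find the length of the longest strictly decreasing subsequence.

Negate each value so 'decreasing' becomes 'increasing', then run patience tails on the negated sequence:
-3 → extends → [-3]
-10 → replaces -3 → [-10]
-4 → extends → [-10, -4]
-13 → replaces -10 → [-13, -4]
-9 → replaces -4 → [-13, -9]
-7 → extends → [-13, -9, -7]
-5 → extends → [-13, -9, -7, -5]
-2 → extends → [-13, -9, -7, -5, -2]
-1 → extends → [-13, -9, -7, -5, -2, -1]
-8 → replaces -7 → [-13, -9, -8, -5, -2, -1]
-11 → replaces -9 → [-13, -11, -8, -5, -2, -1]
-12 → replaces -11 → [-13, -12, -8, -5, -2, -1]
-6 → replaces -5 → [-13, -12, -8, -6, -2, -1]
Six tails, so the longest strictly decreasing subsequence of the original has length 6.

6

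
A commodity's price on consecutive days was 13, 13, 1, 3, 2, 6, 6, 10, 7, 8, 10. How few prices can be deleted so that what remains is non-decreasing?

Fewest deletions = n − (longest non-decreasing subsequence).
i:      1  2  3  4  5  6  7  8  9 10 11
a[i]:  13 13  1  3  2  6  6 10  7  8 10
dp:     1  2  1  2  2  3  4  5  5  6  7
max dp = 7, so deletions = 11 − 7 = 4.

4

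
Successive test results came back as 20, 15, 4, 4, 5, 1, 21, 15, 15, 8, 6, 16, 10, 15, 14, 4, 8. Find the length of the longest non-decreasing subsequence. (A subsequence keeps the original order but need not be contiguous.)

Track the smallest tail for each achievable length (allowing ties):
20 → extends → [20]
15 → replaces 20 → [15]
4 → replaces 15 → [4]
4 → extends → [4, 4]
5 → extends → [4, 4, 5]
1 → replaces 4 → [1, 4, 5]
21 → extends → [1, 4, 5, 21]
15 → replaces 21 → [1, 4, 5, 15]
15 → extends → [1, 4, 5, 15, 15]
8 → replaces 15 → [1, 4, 5, 8, 15]
6 → replaces 8 → [1, 4, 5, 6, 15]
16 → extends → [1, 4, 5, 6, 15, 16]
10 → replaces 15 → [1, 4, 5, 6, 10, 16]
15 → replaces 16 → [1, 4, 5, 6, 10, 15]
14 → replaces 15 → [1, 4, 5, 6, 10, 14]
4 → replaces 5 → [1, 4, 4, 6, 10, 14]
8 → replaces 10 → [1, 4, 4, 6, 8, 14]
Six tails, so the longest non-decreasing subsequence has length 6 (e.g. 4, 4, 5, 15, 15, 16).

6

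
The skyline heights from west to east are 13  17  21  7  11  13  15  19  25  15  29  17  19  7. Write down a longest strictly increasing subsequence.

7, 11, 13, 15, 19, 25, 29

Patience tails give the LIS length; then backtrack through the dp parents:
13 → extends → [13]
17 → extends → [13, 17]
21 → extends → [13, 17, 21]
7 → replaces 13 → [7, 17, 21]
11 → replaces 17 → [7, 11, 21]
13 → replaces 21 → [7, 11, 13]
15 → extends → [7, 11, 13, 15]
19 → extends → [7, 11, 13, 15, 19]
25 → extends → [7, 11, 13, 15, 19, 25]
15 → already a tail → [7, 11, 13, 15, 19, 25]
29 → extends → [7, 11, 13, 15, 19, 25, 29]
17 → replaces 19 → [7, 11, 13, 15, 17, 25, 29]
19 → replaces 25 → [7, 11, 13, 15, 17, 19, 29]
7 → already a tail → [7, 11, 13, 15, 17, 19, 29]
Length 7; one witness is 7, 11, 13, 15, 19, 25, 29.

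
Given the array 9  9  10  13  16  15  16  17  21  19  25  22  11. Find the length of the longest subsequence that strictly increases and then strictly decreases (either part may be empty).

inc[i] = longest strictly increasing subsequence ending at i; dec[i] = longest strictly decreasing subsequence starting at i:
i:      1  2  3  4  5  6  7  8  9 10 11 12 13
a[i]:   9  9 10 13 16 15 16 17 21 19 25 22 11
inc:    1  1  2  3  4  4  5  6  7  7  8  8  3
dec:    1  1  1  2  3  2  2  2  3  2  3  2  1
Best peak at i=11 (value 25): inc=8, dec=3, length 8+3−1 = 10.

10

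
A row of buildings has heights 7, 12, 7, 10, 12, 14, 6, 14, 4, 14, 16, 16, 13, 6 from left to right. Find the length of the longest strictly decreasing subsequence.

Let dp[i] be the longest strictly decreasing subsequence ending at i:
i:      1  2  3  4  5  6  7  8  9 10 11 12 13 14
a[i]:   7 12  7 10 12 14  6 14  4 14 16 16 13  6
dp:     1  1  2  2  1  1  3  1  4  1  1  1  2  3
Maximum is 4.

4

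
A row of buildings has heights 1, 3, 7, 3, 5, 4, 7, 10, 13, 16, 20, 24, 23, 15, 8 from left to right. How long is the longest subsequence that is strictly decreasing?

4

Negate each value so 'decreasing' becomes 'increasing', then run patience tails on the negated sequence:
-1 → extends → [-1]
-3 → replaces -1 → [-3]
-7 → replaces -3 → [-7]
-3 → extends → [-7, -3]
-5 → replaces -3 → [-7, -5]
-4 → extends → [-7, -5, -4]
-7 → already a tail → [-7, -5, -4]
-10 → replaces -7 → [-10, -5, -4]
-13 → replaces -10 → [-13, -5, -4]
-16 → replaces -13 → [-16, -5, -4]
-20 → replaces -16 → [-20, -5, -4]
-24 → replaces -20 → [-24, -5, -4]
-23 → replaces -5 → [-24, -23, -4]
-15 → replaces -4 → [-24, -23, -15]
-8 → extends → [-24, -23, -15, -8]
Four tails, so the longest strictly decreasing subsequence of the original has length 4.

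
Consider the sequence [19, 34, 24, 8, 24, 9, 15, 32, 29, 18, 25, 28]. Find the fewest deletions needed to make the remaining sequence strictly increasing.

6

Fewest deletions = n − (longest strictly increasing subsequence).
Patience tails:
19 → extends → [19]
34 → extends → [19, 34]
24 → replaces 34 → [19, 24]
8 → replaces 19 → [8, 24]
24 → already a tail → [8, 24]
9 → replaces 24 → [8, 9]
15 → extends → [8, 9, 15]
32 → extends → [8, 9, 15, 32]
29 → replaces 32 → [8, 9, 15, 29]
18 → replaces 29 → [8, 9, 15, 18]
25 → extends → [8, 9, 15, 18, 25]
28 → extends → [8, 9, 15, 18, 25, 28]
Longest strictly increasing subsequence has length 6, so deletions = 12 − 6 = 6.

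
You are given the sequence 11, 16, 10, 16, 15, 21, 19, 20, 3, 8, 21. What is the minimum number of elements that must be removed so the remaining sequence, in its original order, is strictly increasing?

Fewest deletions = n − (longest strictly increasing subsequence).
Patience tails:
11 → extends → [11]
16 → extends → [11, 16]
10 → replaces 11 → [10, 16]
16 → already a tail → [10, 16]
15 → replaces 16 → [10, 15]
21 → extends → [10, 15, 21]
19 → replaces 21 → [10, 15, 19]
20 → extends → [10, 15, 19, 20]
3 → replaces 10 → [3, 15, 19, 20]
8 → replaces 15 → [3, 8, 19, 20]
21 → extends → [3, 8, 19, 20, 21]
Longest strictly increasing subsequence has length 5, so deletions = 11 − 5 = 6.

6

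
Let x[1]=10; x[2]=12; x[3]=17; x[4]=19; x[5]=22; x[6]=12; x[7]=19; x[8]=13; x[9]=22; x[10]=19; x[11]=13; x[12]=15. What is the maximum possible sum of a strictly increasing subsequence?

Let S[i] be the best sum of a strictly increasing subsequence ending at i:
i:      1  2  3  4  5  6  7  8  9 10 11 12
x[i]:  10 12 17 19 22 12 19 13 22 19 13 15
S:     10 22 39 58 80 22 58 35 80 58 35 50
Maximum is 80 (e.g. 10 + 12 + 17 + 19 + 22).

80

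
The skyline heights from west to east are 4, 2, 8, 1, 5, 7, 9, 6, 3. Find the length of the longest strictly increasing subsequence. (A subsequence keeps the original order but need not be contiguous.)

4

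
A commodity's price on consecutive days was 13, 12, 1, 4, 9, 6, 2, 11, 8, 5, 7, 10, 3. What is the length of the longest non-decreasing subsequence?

5

Let dp[i] be the length of the longest such subsequence ending at index i:
i:      1  2  3  4  5  6  7  8  9 10 11 12 13
a[i]:  13 12  1  4  9  6  2 11  8  5  7 10  3
dp:     1  1  1  2  3  3  2  4  4  3  4  5  3
Maximum dp value is 5.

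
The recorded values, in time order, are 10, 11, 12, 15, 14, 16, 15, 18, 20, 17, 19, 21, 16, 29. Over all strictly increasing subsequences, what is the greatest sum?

Let S[i] be the best sum of a strictly increasing subsequence ending at i:
i:       1   2   3   4   5   6   7   8   9  10  11  12  13  14
a[i]:   10  11  12  15  14  16  15  18  20  17  19  21  16  29
S:      10  21  33  48  47  64  62  82 102  81 101 123  78 152
Maximum is 152 (e.g. 10 + 11 + 12 + 15 + 16 + 18 + 20 + 21 + 29).

152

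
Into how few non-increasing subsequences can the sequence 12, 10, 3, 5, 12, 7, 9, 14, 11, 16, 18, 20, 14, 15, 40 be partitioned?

The minimum number of non-increasing subsequences covering a sequence equals the length of its longest strictly increasing subsequence.
LIS length is 9 (e.g. 3, 5, 7, 9, 14, 16, 18, 20, 40), so 9 piles are needed.

9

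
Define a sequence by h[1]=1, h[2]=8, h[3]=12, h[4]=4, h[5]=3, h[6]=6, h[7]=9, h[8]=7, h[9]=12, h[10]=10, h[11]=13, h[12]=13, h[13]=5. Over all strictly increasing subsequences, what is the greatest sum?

Let S[i] be the best sum of a strictly increasing subsequence ending at i:
i:      1  2  3  4  5  6  7  8  9 10 11 12 13
h[i]:   1  8 12  4  3  6  9  7 12 10 13 13  5
S:      1  9 21  5  4 11 20 18 32 30 45 45 10
Maximum is 45 (e.g. 1 + 4 + 6 + 9 + 12 + 13).

45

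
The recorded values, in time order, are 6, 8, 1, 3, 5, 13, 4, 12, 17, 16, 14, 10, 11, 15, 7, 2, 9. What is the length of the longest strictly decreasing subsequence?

6

Negate each value so 'decreasing' becomes 'increasing', then run patience tails on the negated sequence:
-6 → extends → [-6]
-8 → replaces -6 → [-8]
-1 → extends → [-8, -1]
-3 → replaces -1 → [-8, -3]
-5 → replaces -3 → [-8, -5]
-13 → replaces -8 → [-13, -5]
-4 → extends → [-13, -5, -4]
-12 → replaces -5 → [-13, -12, -4]
-17 → replaces -13 → [-17, -12, -4]
-16 → replaces -12 → [-17, -16, -4]
-14 → replaces -4 → [-17, -16, -14]
-10 → extends → [-17, -16, -14, -10]
-11 → replaces -10 → [-17, -16, -14, -11]
-15 → replaces -14 → [-17, -16, -15, -11]
-7 → extends → [-17, -16, -15, -11, -7]
-2 → extends → [-17, -16, -15, -11, -7, -2]
-9 → replaces -7 → [-17, -16, -15, -11, -9, -2]
Six tails, so the longest strictly decreasing subsequence of the original has length 6.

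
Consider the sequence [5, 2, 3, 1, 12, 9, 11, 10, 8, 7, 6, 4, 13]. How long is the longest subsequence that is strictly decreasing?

Let dp[i] be the longest strictly decreasing subsequence ending at i:
i:      1  2  3  4  5  6  7  8  9 10 11 12 13
a[i]:   5  2  3  1 12  9 11 10  8  7  6  4 13
dp:     1  2  2  3  1  2  2  3  4  5  6  7  1
Maximum is 7.

7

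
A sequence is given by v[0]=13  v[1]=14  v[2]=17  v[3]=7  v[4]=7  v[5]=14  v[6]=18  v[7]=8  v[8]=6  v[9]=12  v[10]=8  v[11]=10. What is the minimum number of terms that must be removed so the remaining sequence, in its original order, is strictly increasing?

8

Fewest deletions = n − (longest strictly increasing subsequence).
i:      0  1  2  3  4  5  6  7  8  9 10 11
v[i]:  13 14 17  7  7 14 18  8  6 12  8 10
dp:     1  2  3  1  1  2  4  2  1  3  2  3
max dp = 4, so deletions = 12 − 4 = 8.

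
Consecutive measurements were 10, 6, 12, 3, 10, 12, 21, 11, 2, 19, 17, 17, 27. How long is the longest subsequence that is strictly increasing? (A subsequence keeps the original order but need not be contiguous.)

5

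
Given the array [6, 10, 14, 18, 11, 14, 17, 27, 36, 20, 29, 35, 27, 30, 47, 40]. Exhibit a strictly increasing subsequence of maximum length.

6, 10, 11, 14, 17, 27, 29, 35, 47

Patience tails give the LIS length; then backtrack through the dp parents:
6 → extends → [6]
10 → extends → [6, 10]
14 → extends → [6, 10, 14]
18 → extends → [6, 10, 14, 18]
11 → replaces 14 → [6, 10, 11, 18]
14 → replaces 18 → [6, 10, 11, 14]
17 → extends → [6, 10, 11, 14, 17]
27 → extends → [6, 10, 11, 14, 17, 27]
36 → extends → [6, 10, 11, 14, 17, 27, 36]
20 → replaces 27 → [6, 10, 11, 14, 17, 20, 36]
29 → replaces 36 → [6, 10, 11, 14, 17, 20, 29]
35 → extends → [6, 10, 11, 14, 17, 20, 29, 35]
27 → replaces 29 → [6, 10, 11, 14, 17, 20, 27, 35]
30 → replaces 35 → [6, 10, 11, 14, 17, 20, 27, 30]
47 → extends → [6, 10, 11, 14, 17, 20, 27, 30, 47]
40 → replaces 47 → [6, 10, 11, 14, 17, 20, 27, 30, 40]
Length 9; one witness is 6, 10, 11, 14, 17, 27, 29, 35, 47.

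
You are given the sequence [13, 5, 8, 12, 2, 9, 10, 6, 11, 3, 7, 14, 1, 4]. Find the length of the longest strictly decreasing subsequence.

Let dp[i] be the longest strictly decreasing subsequence ending at i:
i:      1  2  3  4  5  6  7  8  9 10 11 12 13 14
a[i]:  13  5  8 12  2  9 10  6 11  3  7 14  1  4
dp:     1  2  2  2  3  3  3  4  3  5  4  1  6  5
Maximum is 6.

6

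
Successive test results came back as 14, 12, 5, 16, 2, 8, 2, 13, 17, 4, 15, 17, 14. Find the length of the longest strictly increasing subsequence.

5

Track the smallest tail for each achievable length (strict):
14 → extends → [14]
12 → replaces 14 → [12]
5 → replaces 12 → [5]
16 → extends → [5, 16]
2 → replaces 5 → [2, 16]
8 → replaces 16 → [2, 8]
2 → already a tail → [2, 8]
13 → extends → [2, 8, 13]
17 → extends → [2, 8, 13, 17]
4 → replaces 8 → [2, 4, 13, 17]
15 → replaces 17 → [2, 4, 13, 15]
17 → extends → [2, 4, 13, 15, 17]
14 → replaces 15 → [2, 4, 13, 14, 17]
Five tails, so the longest strictly increasing subsequence has length 5 (e.g. 5, 8, 13, 15, 17).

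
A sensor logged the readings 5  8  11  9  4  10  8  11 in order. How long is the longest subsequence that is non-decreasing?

Let dp[i] be the length of the longest such subsequence ending at index i:
i:      1  2  3  4  5  6  7  8
a[i]:   5  8 11  9  4 10  8 11
dp:     1  2  3  3  1  4  3  5
Maximum dp value is 5.

5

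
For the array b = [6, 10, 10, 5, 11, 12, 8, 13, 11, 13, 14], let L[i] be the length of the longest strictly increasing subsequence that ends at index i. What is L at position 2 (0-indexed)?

dp[i] = 1 + max{dp[j] : j<i, b[j]<b[i]} (or 1 if no such j):
i:      0  1  2  3  4  5  6  7  8  9 10
b[i]:   6 10 10  5 11 12  8 13 11 13 14
dp:     1  2  2  1  3  4  2  5  3  5  6
At index 2 the value is 2.

2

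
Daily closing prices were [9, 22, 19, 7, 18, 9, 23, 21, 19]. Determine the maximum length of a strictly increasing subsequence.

Track the smallest tail for each achievable length (strict):
9 → extends → [9]
22 → extends → [9, 22]
19 → replaces 22 → [9, 19]
7 → replaces 9 → [7, 19]
18 → replaces 19 → [7, 18]
9 → replaces 18 → [7, 9]
23 → extends → [7, 9, 23]
21 → replaces 23 → [7, 9, 21]
19 → replaces 21 → [7, 9, 19]
Three tails, so the longest strictly increasing subsequence has length 3 (e.g. 9, 22, 23).

3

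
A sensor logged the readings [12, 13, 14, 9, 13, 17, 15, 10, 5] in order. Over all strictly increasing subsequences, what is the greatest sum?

Let S[i] be the best sum of a strictly increasing subsequence ending at i:
i:      1  2  3  4  5  6  7  8  9
a[i]:  12 13 14  9 13 17 15 10  5
S:     12 25 39  9 25 56 54 19  5
Maximum is 56 (e.g. 12 + 13 + 14 + 17).

56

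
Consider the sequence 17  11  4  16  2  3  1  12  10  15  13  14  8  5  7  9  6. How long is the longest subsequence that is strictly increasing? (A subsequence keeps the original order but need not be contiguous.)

5

Let dp[i] be the length of the longest such subsequence ending at index i:
i:      1  2  3  4  5  6  7  8  9 10 11 12 13 14 15 16 17
a[i]:  17 11  4 16  2  3  1 12 10 15 13 14  8  5  7  9  6
dp:     1  1  1  2  1  2  1  3  3  4  4  5  3  3  4  5  4
Maximum dp value is 5.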